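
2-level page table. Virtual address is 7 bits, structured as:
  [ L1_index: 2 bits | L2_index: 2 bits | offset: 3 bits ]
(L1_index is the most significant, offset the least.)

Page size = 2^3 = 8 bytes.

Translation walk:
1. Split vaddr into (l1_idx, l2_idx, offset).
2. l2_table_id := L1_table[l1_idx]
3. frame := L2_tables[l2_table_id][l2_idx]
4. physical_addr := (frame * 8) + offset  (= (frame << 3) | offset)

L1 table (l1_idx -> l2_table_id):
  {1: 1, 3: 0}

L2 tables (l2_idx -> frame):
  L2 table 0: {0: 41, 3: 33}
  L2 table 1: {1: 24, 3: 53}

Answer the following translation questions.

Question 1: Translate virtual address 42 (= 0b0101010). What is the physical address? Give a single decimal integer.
Answer: 194

Derivation:
vaddr = 42 = 0b0101010
Split: l1_idx=1, l2_idx=1, offset=2
L1[1] = 1
L2[1][1] = 24
paddr = 24 * 8 + 2 = 194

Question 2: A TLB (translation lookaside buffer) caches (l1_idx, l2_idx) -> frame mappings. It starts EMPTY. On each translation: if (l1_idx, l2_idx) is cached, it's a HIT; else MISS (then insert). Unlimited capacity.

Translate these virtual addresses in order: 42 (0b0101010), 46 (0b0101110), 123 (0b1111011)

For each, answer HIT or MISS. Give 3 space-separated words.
vaddr=42: (1,1) not in TLB -> MISS, insert
vaddr=46: (1,1) in TLB -> HIT
vaddr=123: (3,3) not in TLB -> MISS, insert

Answer: MISS HIT MISS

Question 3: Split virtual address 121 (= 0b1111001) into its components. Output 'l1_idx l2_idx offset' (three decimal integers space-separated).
vaddr = 121 = 0b1111001
  top 2 bits -> l1_idx = 3
  next 2 bits -> l2_idx = 3
  bottom 3 bits -> offset = 1

Answer: 3 3 1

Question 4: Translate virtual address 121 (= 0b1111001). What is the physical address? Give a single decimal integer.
Answer: 265

Derivation:
vaddr = 121 = 0b1111001
Split: l1_idx=3, l2_idx=3, offset=1
L1[3] = 0
L2[0][3] = 33
paddr = 33 * 8 + 1 = 265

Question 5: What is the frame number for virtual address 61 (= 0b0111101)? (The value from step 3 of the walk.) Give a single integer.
vaddr = 61: l1_idx=1, l2_idx=3
L1[1] = 1; L2[1][3] = 53

Answer: 53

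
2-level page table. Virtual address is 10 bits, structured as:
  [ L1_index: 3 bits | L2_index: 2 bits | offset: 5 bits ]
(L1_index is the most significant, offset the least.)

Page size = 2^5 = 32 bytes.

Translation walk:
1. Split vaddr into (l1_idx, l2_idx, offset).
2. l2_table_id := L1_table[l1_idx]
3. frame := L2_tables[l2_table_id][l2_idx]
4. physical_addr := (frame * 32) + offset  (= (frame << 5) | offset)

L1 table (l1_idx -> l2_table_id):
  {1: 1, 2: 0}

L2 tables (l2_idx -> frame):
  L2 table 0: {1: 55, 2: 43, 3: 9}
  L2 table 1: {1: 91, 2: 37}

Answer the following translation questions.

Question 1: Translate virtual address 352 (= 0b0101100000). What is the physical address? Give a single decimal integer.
Answer: 288

Derivation:
vaddr = 352 = 0b0101100000
Split: l1_idx=2, l2_idx=3, offset=0
L1[2] = 0
L2[0][3] = 9
paddr = 9 * 32 + 0 = 288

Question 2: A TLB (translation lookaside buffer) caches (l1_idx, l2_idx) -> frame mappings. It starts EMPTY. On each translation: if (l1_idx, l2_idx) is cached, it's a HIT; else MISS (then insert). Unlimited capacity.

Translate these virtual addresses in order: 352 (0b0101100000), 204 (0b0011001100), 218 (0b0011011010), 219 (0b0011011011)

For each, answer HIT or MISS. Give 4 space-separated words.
vaddr=352: (2,3) not in TLB -> MISS, insert
vaddr=204: (1,2) not in TLB -> MISS, insert
vaddr=218: (1,2) in TLB -> HIT
vaddr=219: (1,2) in TLB -> HIT

Answer: MISS MISS HIT HIT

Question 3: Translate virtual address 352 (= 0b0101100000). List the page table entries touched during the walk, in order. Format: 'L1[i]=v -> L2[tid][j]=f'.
Answer: L1[2]=0 -> L2[0][3]=9

Derivation:
vaddr = 352 = 0b0101100000
Split: l1_idx=2, l2_idx=3, offset=0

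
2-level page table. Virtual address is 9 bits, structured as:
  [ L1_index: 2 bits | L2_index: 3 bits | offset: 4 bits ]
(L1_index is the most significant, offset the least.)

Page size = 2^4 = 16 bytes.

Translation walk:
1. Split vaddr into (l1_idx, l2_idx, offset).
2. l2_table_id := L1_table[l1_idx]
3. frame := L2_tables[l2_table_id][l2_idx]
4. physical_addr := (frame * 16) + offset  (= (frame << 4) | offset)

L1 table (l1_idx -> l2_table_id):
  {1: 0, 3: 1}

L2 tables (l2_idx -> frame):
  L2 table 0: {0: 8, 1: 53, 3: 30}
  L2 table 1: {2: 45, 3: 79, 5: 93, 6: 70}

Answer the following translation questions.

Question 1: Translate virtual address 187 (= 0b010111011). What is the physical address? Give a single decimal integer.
Answer: 491

Derivation:
vaddr = 187 = 0b010111011
Split: l1_idx=1, l2_idx=3, offset=11
L1[1] = 0
L2[0][3] = 30
paddr = 30 * 16 + 11 = 491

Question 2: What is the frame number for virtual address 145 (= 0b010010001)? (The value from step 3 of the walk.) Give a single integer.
Answer: 53

Derivation:
vaddr = 145: l1_idx=1, l2_idx=1
L1[1] = 0; L2[0][1] = 53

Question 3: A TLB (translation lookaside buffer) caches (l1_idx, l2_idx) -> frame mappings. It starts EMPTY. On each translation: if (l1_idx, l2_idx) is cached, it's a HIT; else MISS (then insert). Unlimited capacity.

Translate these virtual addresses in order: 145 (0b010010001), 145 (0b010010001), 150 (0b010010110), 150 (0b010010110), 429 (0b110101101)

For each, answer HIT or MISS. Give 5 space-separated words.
vaddr=145: (1,1) not in TLB -> MISS, insert
vaddr=145: (1,1) in TLB -> HIT
vaddr=150: (1,1) in TLB -> HIT
vaddr=150: (1,1) in TLB -> HIT
vaddr=429: (3,2) not in TLB -> MISS, insert

Answer: MISS HIT HIT HIT MISS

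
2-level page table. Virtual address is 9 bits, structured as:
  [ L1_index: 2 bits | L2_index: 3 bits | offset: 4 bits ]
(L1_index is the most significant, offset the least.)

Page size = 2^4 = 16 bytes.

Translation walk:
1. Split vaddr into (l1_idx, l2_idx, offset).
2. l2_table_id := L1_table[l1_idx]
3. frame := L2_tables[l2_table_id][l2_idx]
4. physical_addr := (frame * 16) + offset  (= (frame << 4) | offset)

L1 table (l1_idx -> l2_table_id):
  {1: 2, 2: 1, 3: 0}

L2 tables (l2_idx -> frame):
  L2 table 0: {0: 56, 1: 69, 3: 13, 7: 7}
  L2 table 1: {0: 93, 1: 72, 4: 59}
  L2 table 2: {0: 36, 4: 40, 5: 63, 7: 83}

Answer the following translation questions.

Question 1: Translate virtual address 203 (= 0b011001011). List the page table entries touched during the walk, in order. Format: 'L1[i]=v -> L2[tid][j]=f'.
Answer: L1[1]=2 -> L2[2][4]=40

Derivation:
vaddr = 203 = 0b011001011
Split: l1_idx=1, l2_idx=4, offset=11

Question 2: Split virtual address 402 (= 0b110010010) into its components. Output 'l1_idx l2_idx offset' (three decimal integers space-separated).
vaddr = 402 = 0b110010010
  top 2 bits -> l1_idx = 3
  next 3 bits -> l2_idx = 1
  bottom 4 bits -> offset = 2

Answer: 3 1 2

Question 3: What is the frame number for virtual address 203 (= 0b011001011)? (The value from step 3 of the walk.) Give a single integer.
Answer: 40

Derivation:
vaddr = 203: l1_idx=1, l2_idx=4
L1[1] = 2; L2[2][4] = 40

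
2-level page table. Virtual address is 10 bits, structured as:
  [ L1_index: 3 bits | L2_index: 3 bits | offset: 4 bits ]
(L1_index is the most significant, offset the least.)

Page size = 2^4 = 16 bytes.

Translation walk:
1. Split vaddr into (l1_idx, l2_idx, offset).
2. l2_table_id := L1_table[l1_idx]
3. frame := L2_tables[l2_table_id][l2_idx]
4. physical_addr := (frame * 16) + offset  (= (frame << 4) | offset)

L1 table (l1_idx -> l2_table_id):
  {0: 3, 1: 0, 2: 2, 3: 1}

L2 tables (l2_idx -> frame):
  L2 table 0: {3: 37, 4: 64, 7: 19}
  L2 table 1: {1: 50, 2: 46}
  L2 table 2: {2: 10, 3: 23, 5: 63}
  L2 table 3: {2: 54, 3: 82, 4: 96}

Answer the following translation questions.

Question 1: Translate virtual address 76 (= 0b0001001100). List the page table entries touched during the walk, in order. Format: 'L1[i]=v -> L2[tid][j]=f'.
vaddr = 76 = 0b0001001100
Split: l1_idx=0, l2_idx=4, offset=12

Answer: L1[0]=3 -> L2[3][4]=96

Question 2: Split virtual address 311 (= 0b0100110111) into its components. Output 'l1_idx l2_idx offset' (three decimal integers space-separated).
Answer: 2 3 7

Derivation:
vaddr = 311 = 0b0100110111
  top 3 bits -> l1_idx = 2
  next 3 bits -> l2_idx = 3
  bottom 4 bits -> offset = 7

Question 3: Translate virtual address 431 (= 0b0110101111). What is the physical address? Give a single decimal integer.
vaddr = 431 = 0b0110101111
Split: l1_idx=3, l2_idx=2, offset=15
L1[3] = 1
L2[1][2] = 46
paddr = 46 * 16 + 15 = 751

Answer: 751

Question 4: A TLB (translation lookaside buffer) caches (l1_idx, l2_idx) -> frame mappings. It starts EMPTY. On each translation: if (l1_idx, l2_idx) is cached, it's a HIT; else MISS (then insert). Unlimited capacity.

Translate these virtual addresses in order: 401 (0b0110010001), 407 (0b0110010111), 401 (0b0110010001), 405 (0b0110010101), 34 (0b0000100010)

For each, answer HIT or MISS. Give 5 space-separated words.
Answer: MISS HIT HIT HIT MISS

Derivation:
vaddr=401: (3,1) not in TLB -> MISS, insert
vaddr=407: (3,1) in TLB -> HIT
vaddr=401: (3,1) in TLB -> HIT
vaddr=405: (3,1) in TLB -> HIT
vaddr=34: (0,2) not in TLB -> MISS, insert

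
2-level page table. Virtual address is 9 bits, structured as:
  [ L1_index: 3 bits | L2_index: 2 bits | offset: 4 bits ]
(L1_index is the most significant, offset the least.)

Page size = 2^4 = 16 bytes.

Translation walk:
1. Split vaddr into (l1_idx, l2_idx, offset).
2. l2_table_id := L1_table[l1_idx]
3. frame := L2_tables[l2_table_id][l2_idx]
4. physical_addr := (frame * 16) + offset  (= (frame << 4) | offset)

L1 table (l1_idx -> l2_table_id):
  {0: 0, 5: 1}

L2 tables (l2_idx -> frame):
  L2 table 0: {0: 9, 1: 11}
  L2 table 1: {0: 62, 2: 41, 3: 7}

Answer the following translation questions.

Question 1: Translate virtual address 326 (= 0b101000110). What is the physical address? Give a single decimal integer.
Answer: 998

Derivation:
vaddr = 326 = 0b101000110
Split: l1_idx=5, l2_idx=0, offset=6
L1[5] = 1
L2[1][0] = 62
paddr = 62 * 16 + 6 = 998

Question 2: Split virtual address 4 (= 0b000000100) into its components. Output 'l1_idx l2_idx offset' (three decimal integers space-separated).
vaddr = 4 = 0b000000100
  top 3 bits -> l1_idx = 0
  next 2 bits -> l2_idx = 0
  bottom 4 bits -> offset = 4

Answer: 0 0 4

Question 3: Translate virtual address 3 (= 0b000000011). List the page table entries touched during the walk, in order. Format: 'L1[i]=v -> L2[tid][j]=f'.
vaddr = 3 = 0b000000011
Split: l1_idx=0, l2_idx=0, offset=3

Answer: L1[0]=0 -> L2[0][0]=9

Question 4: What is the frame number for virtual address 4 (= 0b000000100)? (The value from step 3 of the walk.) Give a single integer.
vaddr = 4: l1_idx=0, l2_idx=0
L1[0] = 0; L2[0][0] = 9

Answer: 9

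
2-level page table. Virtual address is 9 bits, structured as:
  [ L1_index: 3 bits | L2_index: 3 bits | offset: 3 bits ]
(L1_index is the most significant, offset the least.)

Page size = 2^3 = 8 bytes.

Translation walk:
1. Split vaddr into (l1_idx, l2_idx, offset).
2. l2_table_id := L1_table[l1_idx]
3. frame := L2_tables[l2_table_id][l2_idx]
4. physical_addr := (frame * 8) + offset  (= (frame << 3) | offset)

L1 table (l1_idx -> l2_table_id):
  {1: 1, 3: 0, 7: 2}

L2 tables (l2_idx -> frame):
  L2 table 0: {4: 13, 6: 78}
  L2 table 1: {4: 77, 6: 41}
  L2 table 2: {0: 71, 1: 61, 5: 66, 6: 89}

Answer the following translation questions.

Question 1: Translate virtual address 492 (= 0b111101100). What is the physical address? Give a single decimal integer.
vaddr = 492 = 0b111101100
Split: l1_idx=7, l2_idx=5, offset=4
L1[7] = 2
L2[2][5] = 66
paddr = 66 * 8 + 4 = 532

Answer: 532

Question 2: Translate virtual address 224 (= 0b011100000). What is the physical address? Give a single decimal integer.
vaddr = 224 = 0b011100000
Split: l1_idx=3, l2_idx=4, offset=0
L1[3] = 0
L2[0][4] = 13
paddr = 13 * 8 + 0 = 104

Answer: 104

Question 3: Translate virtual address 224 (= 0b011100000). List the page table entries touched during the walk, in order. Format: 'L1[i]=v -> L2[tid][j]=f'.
Answer: L1[3]=0 -> L2[0][4]=13

Derivation:
vaddr = 224 = 0b011100000
Split: l1_idx=3, l2_idx=4, offset=0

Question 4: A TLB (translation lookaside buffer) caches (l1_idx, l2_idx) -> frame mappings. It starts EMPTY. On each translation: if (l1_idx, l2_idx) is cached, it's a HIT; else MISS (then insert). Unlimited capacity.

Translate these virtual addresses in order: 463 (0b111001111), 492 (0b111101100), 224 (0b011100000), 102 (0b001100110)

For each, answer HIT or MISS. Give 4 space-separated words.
Answer: MISS MISS MISS MISS

Derivation:
vaddr=463: (7,1) not in TLB -> MISS, insert
vaddr=492: (7,5) not in TLB -> MISS, insert
vaddr=224: (3,4) not in TLB -> MISS, insert
vaddr=102: (1,4) not in TLB -> MISS, insert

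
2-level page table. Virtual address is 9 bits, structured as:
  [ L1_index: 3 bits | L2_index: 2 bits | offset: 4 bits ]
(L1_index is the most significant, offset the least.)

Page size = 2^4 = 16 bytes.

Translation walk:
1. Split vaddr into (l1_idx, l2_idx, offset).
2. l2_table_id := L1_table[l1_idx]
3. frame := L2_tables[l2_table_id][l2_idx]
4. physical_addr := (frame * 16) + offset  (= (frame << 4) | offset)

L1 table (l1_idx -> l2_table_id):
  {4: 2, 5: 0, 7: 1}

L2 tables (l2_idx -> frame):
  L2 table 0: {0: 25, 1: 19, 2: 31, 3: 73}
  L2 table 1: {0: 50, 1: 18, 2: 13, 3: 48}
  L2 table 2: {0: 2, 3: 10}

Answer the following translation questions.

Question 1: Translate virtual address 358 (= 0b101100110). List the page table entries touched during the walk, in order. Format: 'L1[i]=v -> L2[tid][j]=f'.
Answer: L1[5]=0 -> L2[0][2]=31

Derivation:
vaddr = 358 = 0b101100110
Split: l1_idx=5, l2_idx=2, offset=6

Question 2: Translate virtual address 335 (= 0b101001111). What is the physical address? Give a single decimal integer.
Answer: 415

Derivation:
vaddr = 335 = 0b101001111
Split: l1_idx=5, l2_idx=0, offset=15
L1[5] = 0
L2[0][0] = 25
paddr = 25 * 16 + 15 = 415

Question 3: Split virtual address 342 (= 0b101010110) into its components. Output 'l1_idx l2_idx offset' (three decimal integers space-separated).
Answer: 5 1 6

Derivation:
vaddr = 342 = 0b101010110
  top 3 bits -> l1_idx = 5
  next 2 bits -> l2_idx = 1
  bottom 4 bits -> offset = 6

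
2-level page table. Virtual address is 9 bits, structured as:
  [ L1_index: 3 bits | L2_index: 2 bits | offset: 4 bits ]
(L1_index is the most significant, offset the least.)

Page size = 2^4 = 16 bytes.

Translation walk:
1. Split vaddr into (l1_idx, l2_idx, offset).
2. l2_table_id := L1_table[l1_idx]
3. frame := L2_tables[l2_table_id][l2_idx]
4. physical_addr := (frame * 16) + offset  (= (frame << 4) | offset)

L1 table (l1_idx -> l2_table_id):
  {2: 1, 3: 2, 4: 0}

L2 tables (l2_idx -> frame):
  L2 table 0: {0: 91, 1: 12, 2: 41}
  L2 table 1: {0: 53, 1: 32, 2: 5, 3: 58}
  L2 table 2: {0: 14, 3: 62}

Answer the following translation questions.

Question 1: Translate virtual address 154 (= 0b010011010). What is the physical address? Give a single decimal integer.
vaddr = 154 = 0b010011010
Split: l1_idx=2, l2_idx=1, offset=10
L1[2] = 1
L2[1][1] = 32
paddr = 32 * 16 + 10 = 522

Answer: 522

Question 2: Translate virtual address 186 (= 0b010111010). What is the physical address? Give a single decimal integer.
Answer: 938

Derivation:
vaddr = 186 = 0b010111010
Split: l1_idx=2, l2_idx=3, offset=10
L1[2] = 1
L2[1][3] = 58
paddr = 58 * 16 + 10 = 938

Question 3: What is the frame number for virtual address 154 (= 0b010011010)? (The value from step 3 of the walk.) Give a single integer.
vaddr = 154: l1_idx=2, l2_idx=1
L1[2] = 1; L2[1][1] = 32

Answer: 32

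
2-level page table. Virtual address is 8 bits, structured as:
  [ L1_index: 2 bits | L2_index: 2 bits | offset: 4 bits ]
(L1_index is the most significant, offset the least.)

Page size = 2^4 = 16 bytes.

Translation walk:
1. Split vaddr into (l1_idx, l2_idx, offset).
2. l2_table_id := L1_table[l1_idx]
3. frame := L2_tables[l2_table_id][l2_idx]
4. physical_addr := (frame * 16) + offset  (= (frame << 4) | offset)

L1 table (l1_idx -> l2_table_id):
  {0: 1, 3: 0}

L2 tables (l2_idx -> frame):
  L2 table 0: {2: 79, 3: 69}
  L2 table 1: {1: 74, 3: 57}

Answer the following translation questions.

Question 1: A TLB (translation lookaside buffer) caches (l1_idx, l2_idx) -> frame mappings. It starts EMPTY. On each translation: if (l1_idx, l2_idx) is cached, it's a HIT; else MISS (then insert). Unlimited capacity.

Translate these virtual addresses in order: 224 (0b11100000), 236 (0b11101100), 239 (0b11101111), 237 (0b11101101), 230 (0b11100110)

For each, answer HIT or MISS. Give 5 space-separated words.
Answer: MISS HIT HIT HIT HIT

Derivation:
vaddr=224: (3,2) not in TLB -> MISS, insert
vaddr=236: (3,2) in TLB -> HIT
vaddr=239: (3,2) in TLB -> HIT
vaddr=237: (3,2) in TLB -> HIT
vaddr=230: (3,2) in TLB -> HIT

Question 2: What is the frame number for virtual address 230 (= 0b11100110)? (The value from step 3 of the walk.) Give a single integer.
vaddr = 230: l1_idx=3, l2_idx=2
L1[3] = 0; L2[0][2] = 79

Answer: 79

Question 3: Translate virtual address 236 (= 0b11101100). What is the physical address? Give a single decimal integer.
vaddr = 236 = 0b11101100
Split: l1_idx=3, l2_idx=2, offset=12
L1[3] = 0
L2[0][2] = 79
paddr = 79 * 16 + 12 = 1276

Answer: 1276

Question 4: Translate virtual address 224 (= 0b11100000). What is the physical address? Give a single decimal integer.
Answer: 1264

Derivation:
vaddr = 224 = 0b11100000
Split: l1_idx=3, l2_idx=2, offset=0
L1[3] = 0
L2[0][2] = 79
paddr = 79 * 16 + 0 = 1264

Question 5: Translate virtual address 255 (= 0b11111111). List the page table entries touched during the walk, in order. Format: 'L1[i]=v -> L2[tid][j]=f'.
vaddr = 255 = 0b11111111
Split: l1_idx=3, l2_idx=3, offset=15

Answer: L1[3]=0 -> L2[0][3]=69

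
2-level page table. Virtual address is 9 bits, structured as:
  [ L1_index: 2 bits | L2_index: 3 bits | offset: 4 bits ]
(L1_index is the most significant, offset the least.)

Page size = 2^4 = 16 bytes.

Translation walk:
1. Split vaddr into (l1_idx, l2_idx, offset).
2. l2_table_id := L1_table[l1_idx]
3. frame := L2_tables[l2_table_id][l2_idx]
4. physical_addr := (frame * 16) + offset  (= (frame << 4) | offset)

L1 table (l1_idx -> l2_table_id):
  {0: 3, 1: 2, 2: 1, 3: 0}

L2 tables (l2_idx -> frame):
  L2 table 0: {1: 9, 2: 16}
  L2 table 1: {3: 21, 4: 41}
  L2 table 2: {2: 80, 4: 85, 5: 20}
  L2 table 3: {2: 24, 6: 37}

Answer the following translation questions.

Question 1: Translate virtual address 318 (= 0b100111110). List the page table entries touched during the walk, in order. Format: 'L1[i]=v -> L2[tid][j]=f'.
vaddr = 318 = 0b100111110
Split: l1_idx=2, l2_idx=3, offset=14

Answer: L1[2]=1 -> L2[1][3]=21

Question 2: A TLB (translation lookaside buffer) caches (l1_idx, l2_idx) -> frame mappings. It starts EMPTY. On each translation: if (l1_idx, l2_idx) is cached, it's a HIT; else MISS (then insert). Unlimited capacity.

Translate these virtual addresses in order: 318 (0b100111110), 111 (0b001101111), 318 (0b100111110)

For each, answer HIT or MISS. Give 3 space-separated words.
vaddr=318: (2,3) not in TLB -> MISS, insert
vaddr=111: (0,6) not in TLB -> MISS, insert
vaddr=318: (2,3) in TLB -> HIT

Answer: MISS MISS HIT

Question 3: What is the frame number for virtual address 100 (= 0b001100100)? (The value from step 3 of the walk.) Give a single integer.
Answer: 37

Derivation:
vaddr = 100: l1_idx=0, l2_idx=6
L1[0] = 3; L2[3][6] = 37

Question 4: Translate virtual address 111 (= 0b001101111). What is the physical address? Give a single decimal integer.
vaddr = 111 = 0b001101111
Split: l1_idx=0, l2_idx=6, offset=15
L1[0] = 3
L2[3][6] = 37
paddr = 37 * 16 + 15 = 607

Answer: 607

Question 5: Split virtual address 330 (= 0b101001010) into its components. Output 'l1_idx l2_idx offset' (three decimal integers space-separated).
vaddr = 330 = 0b101001010
  top 2 bits -> l1_idx = 2
  next 3 bits -> l2_idx = 4
  bottom 4 bits -> offset = 10

Answer: 2 4 10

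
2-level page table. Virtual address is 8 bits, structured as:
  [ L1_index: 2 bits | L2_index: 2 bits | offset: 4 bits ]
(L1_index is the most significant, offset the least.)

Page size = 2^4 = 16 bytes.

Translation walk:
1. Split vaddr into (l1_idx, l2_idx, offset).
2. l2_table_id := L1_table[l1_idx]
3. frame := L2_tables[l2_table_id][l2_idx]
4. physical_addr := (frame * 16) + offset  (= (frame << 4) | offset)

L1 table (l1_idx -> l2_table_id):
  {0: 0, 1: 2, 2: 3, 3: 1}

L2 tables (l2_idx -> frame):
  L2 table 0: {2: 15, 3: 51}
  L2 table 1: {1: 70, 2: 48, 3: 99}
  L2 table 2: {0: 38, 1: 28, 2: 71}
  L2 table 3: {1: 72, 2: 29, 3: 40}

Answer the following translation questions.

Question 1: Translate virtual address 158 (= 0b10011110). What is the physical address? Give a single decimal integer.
vaddr = 158 = 0b10011110
Split: l1_idx=2, l2_idx=1, offset=14
L1[2] = 3
L2[3][1] = 72
paddr = 72 * 16 + 14 = 1166

Answer: 1166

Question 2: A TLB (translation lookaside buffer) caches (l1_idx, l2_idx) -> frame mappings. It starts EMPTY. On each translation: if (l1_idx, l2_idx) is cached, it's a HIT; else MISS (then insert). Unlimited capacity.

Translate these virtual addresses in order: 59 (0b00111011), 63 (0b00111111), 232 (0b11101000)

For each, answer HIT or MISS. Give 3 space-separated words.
Answer: MISS HIT MISS

Derivation:
vaddr=59: (0,3) not in TLB -> MISS, insert
vaddr=63: (0,3) in TLB -> HIT
vaddr=232: (3,2) not in TLB -> MISS, insert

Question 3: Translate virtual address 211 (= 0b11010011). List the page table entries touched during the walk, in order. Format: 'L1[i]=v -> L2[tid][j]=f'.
Answer: L1[3]=1 -> L2[1][1]=70

Derivation:
vaddr = 211 = 0b11010011
Split: l1_idx=3, l2_idx=1, offset=3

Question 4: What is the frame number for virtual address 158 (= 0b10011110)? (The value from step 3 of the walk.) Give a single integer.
Answer: 72

Derivation:
vaddr = 158: l1_idx=2, l2_idx=1
L1[2] = 3; L2[3][1] = 72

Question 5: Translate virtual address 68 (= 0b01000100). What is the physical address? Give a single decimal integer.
vaddr = 68 = 0b01000100
Split: l1_idx=1, l2_idx=0, offset=4
L1[1] = 2
L2[2][0] = 38
paddr = 38 * 16 + 4 = 612

Answer: 612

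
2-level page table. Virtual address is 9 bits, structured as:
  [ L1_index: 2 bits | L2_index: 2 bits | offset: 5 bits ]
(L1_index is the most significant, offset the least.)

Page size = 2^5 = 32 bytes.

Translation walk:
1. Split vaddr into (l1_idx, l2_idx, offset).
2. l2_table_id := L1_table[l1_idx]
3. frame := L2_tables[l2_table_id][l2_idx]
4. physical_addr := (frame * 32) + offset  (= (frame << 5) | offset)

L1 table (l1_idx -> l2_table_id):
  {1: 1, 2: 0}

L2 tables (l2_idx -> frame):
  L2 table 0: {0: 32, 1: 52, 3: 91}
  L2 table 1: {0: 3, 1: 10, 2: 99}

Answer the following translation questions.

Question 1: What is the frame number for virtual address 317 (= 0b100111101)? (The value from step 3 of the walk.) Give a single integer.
vaddr = 317: l1_idx=2, l2_idx=1
L1[2] = 0; L2[0][1] = 52

Answer: 52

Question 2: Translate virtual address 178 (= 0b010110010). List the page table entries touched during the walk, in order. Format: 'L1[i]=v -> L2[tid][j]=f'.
Answer: L1[1]=1 -> L2[1][1]=10

Derivation:
vaddr = 178 = 0b010110010
Split: l1_idx=1, l2_idx=1, offset=18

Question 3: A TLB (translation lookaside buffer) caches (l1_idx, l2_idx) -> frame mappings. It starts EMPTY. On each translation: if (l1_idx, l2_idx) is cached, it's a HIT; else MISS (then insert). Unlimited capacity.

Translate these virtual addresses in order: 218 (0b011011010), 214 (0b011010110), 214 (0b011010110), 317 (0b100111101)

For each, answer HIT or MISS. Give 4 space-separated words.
Answer: MISS HIT HIT MISS

Derivation:
vaddr=218: (1,2) not in TLB -> MISS, insert
vaddr=214: (1,2) in TLB -> HIT
vaddr=214: (1,2) in TLB -> HIT
vaddr=317: (2,1) not in TLB -> MISS, insert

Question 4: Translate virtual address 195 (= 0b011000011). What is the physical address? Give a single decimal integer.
vaddr = 195 = 0b011000011
Split: l1_idx=1, l2_idx=2, offset=3
L1[1] = 1
L2[1][2] = 99
paddr = 99 * 32 + 3 = 3171

Answer: 3171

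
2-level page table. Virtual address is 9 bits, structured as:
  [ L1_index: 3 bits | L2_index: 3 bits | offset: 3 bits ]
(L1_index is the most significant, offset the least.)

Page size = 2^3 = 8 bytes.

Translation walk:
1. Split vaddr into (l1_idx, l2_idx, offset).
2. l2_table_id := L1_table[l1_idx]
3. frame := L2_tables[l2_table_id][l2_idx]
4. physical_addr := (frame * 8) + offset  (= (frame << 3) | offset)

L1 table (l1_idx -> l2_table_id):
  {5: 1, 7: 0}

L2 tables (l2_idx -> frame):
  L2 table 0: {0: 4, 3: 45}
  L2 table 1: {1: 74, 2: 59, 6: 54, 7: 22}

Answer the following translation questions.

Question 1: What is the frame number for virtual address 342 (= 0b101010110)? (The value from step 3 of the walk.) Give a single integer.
vaddr = 342: l1_idx=5, l2_idx=2
L1[5] = 1; L2[1][2] = 59

Answer: 59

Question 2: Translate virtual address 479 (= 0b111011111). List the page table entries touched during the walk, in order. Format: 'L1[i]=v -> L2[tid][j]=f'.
Answer: L1[7]=0 -> L2[0][3]=45

Derivation:
vaddr = 479 = 0b111011111
Split: l1_idx=7, l2_idx=3, offset=7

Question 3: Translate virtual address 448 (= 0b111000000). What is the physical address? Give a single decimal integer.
vaddr = 448 = 0b111000000
Split: l1_idx=7, l2_idx=0, offset=0
L1[7] = 0
L2[0][0] = 4
paddr = 4 * 8 + 0 = 32

Answer: 32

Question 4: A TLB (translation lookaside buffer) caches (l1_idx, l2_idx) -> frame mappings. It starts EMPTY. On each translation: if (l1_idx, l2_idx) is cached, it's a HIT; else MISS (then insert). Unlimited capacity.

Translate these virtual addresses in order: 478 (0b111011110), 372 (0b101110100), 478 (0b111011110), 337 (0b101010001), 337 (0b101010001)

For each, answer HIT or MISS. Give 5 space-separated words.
Answer: MISS MISS HIT MISS HIT

Derivation:
vaddr=478: (7,3) not in TLB -> MISS, insert
vaddr=372: (5,6) not in TLB -> MISS, insert
vaddr=478: (7,3) in TLB -> HIT
vaddr=337: (5,2) not in TLB -> MISS, insert
vaddr=337: (5,2) in TLB -> HIT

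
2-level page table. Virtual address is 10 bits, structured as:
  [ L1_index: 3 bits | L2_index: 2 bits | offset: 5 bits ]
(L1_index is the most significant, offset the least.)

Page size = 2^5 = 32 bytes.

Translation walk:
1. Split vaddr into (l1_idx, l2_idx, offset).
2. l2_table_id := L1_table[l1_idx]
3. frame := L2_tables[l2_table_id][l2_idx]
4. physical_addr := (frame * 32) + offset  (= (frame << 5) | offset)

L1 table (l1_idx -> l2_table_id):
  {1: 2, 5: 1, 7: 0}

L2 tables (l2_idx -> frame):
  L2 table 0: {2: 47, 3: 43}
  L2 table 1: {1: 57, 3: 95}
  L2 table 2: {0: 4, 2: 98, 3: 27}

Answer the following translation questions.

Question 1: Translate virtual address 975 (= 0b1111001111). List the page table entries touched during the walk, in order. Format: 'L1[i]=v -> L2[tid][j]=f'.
Answer: L1[7]=0 -> L2[0][2]=47

Derivation:
vaddr = 975 = 0b1111001111
Split: l1_idx=7, l2_idx=2, offset=15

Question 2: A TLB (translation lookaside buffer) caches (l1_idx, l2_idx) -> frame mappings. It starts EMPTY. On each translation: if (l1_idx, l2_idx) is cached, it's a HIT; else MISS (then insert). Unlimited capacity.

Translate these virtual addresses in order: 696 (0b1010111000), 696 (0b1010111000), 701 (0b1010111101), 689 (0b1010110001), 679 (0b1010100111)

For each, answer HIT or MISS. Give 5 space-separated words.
Answer: MISS HIT HIT HIT HIT

Derivation:
vaddr=696: (5,1) not in TLB -> MISS, insert
vaddr=696: (5,1) in TLB -> HIT
vaddr=701: (5,1) in TLB -> HIT
vaddr=689: (5,1) in TLB -> HIT
vaddr=679: (5,1) in TLB -> HIT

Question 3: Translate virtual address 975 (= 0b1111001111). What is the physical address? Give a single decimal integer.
vaddr = 975 = 0b1111001111
Split: l1_idx=7, l2_idx=2, offset=15
L1[7] = 0
L2[0][2] = 47
paddr = 47 * 32 + 15 = 1519

Answer: 1519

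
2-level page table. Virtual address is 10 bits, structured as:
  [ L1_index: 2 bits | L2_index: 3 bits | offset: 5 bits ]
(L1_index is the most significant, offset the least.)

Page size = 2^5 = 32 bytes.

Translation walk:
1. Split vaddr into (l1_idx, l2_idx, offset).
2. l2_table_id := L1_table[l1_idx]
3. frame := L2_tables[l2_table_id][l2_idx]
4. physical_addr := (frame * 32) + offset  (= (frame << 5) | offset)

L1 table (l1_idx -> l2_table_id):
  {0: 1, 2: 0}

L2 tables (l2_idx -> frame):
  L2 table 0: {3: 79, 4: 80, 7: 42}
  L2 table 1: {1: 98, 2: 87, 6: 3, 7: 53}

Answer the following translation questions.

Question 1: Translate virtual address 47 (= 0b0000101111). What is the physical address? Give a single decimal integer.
vaddr = 47 = 0b0000101111
Split: l1_idx=0, l2_idx=1, offset=15
L1[0] = 1
L2[1][1] = 98
paddr = 98 * 32 + 15 = 3151

Answer: 3151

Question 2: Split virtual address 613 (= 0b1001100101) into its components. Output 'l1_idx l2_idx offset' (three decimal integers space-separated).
vaddr = 613 = 0b1001100101
  top 2 bits -> l1_idx = 2
  next 3 bits -> l2_idx = 3
  bottom 5 bits -> offset = 5

Answer: 2 3 5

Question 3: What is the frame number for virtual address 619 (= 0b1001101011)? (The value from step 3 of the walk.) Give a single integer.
Answer: 79

Derivation:
vaddr = 619: l1_idx=2, l2_idx=3
L1[2] = 0; L2[0][3] = 79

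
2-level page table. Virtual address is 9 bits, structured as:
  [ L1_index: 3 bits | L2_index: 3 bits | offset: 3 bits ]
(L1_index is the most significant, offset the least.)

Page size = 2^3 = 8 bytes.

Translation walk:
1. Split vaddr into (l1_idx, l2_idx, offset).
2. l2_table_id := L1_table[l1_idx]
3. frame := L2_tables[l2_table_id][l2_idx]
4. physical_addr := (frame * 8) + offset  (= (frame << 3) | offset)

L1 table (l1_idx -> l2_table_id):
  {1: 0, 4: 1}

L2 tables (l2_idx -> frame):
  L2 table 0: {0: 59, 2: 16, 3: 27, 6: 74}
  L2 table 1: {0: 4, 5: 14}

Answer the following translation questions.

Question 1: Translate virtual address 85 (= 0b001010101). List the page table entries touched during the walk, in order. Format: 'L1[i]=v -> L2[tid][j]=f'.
Answer: L1[1]=0 -> L2[0][2]=16

Derivation:
vaddr = 85 = 0b001010101
Split: l1_idx=1, l2_idx=2, offset=5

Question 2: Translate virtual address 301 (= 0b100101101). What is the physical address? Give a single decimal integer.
vaddr = 301 = 0b100101101
Split: l1_idx=4, l2_idx=5, offset=5
L1[4] = 1
L2[1][5] = 14
paddr = 14 * 8 + 5 = 117

Answer: 117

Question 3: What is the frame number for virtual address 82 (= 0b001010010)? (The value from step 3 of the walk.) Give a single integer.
vaddr = 82: l1_idx=1, l2_idx=2
L1[1] = 0; L2[0][2] = 16

Answer: 16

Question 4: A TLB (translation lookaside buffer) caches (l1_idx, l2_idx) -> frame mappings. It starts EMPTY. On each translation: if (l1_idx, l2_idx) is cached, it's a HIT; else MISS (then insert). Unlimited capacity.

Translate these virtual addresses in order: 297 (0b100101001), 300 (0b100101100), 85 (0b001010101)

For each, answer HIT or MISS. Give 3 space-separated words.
vaddr=297: (4,5) not in TLB -> MISS, insert
vaddr=300: (4,5) in TLB -> HIT
vaddr=85: (1,2) not in TLB -> MISS, insert

Answer: MISS HIT MISS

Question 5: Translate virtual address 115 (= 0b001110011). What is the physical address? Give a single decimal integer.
vaddr = 115 = 0b001110011
Split: l1_idx=1, l2_idx=6, offset=3
L1[1] = 0
L2[0][6] = 74
paddr = 74 * 8 + 3 = 595

Answer: 595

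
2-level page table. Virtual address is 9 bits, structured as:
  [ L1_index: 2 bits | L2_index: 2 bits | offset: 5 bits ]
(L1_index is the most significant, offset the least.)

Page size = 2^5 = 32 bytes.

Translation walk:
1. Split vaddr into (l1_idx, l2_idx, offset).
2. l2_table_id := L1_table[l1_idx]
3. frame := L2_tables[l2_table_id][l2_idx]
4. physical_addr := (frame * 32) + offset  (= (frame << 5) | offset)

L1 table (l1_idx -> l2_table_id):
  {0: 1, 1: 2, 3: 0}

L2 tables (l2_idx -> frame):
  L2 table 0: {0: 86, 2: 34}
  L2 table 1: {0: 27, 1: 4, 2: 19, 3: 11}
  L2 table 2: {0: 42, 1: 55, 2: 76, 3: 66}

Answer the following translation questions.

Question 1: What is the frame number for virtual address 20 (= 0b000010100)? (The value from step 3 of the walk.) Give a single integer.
vaddr = 20: l1_idx=0, l2_idx=0
L1[0] = 1; L2[1][0] = 27

Answer: 27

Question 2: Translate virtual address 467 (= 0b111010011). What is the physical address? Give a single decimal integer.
vaddr = 467 = 0b111010011
Split: l1_idx=3, l2_idx=2, offset=19
L1[3] = 0
L2[0][2] = 34
paddr = 34 * 32 + 19 = 1107

Answer: 1107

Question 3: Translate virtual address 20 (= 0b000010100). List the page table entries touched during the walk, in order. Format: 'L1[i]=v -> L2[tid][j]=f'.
vaddr = 20 = 0b000010100
Split: l1_idx=0, l2_idx=0, offset=20

Answer: L1[0]=1 -> L2[1][0]=27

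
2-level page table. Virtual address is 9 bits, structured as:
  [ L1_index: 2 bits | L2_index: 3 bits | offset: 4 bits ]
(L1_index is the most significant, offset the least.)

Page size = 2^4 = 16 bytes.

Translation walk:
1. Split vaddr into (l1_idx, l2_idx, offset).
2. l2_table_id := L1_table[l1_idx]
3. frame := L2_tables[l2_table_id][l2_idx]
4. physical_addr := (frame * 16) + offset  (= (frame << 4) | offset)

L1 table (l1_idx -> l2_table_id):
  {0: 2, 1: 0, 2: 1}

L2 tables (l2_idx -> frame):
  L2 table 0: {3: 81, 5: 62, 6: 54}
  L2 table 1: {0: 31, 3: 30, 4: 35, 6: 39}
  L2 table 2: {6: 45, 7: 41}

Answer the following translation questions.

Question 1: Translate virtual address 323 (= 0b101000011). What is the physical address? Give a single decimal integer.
vaddr = 323 = 0b101000011
Split: l1_idx=2, l2_idx=4, offset=3
L1[2] = 1
L2[1][4] = 35
paddr = 35 * 16 + 3 = 563

Answer: 563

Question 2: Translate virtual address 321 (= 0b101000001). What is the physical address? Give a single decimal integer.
Answer: 561

Derivation:
vaddr = 321 = 0b101000001
Split: l1_idx=2, l2_idx=4, offset=1
L1[2] = 1
L2[1][4] = 35
paddr = 35 * 16 + 1 = 561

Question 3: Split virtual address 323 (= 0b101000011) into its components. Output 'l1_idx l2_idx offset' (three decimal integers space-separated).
Answer: 2 4 3

Derivation:
vaddr = 323 = 0b101000011
  top 2 bits -> l1_idx = 2
  next 3 bits -> l2_idx = 4
  bottom 4 bits -> offset = 3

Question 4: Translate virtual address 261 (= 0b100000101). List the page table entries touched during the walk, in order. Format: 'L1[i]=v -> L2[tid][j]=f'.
Answer: L1[2]=1 -> L2[1][0]=31

Derivation:
vaddr = 261 = 0b100000101
Split: l1_idx=2, l2_idx=0, offset=5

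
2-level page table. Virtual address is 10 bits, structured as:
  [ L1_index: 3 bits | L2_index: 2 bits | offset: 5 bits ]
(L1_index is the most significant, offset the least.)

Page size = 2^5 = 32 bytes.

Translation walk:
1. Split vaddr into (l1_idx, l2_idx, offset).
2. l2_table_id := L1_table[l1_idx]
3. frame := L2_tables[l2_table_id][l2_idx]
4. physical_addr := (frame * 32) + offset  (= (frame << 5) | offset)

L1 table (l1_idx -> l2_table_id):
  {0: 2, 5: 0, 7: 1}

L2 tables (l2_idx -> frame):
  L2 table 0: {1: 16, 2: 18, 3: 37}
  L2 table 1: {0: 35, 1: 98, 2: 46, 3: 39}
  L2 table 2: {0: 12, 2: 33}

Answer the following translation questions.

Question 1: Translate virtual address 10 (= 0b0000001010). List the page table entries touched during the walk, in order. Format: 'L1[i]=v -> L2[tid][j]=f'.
vaddr = 10 = 0b0000001010
Split: l1_idx=0, l2_idx=0, offset=10

Answer: L1[0]=2 -> L2[2][0]=12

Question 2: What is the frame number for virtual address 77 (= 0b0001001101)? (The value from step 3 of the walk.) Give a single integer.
vaddr = 77: l1_idx=0, l2_idx=2
L1[0] = 2; L2[2][2] = 33

Answer: 33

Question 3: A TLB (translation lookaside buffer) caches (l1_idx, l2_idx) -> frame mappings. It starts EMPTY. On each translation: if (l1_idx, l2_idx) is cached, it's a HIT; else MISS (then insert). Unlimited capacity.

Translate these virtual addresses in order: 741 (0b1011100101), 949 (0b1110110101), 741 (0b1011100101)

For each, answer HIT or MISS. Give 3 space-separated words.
vaddr=741: (5,3) not in TLB -> MISS, insert
vaddr=949: (7,1) not in TLB -> MISS, insert
vaddr=741: (5,3) in TLB -> HIT

Answer: MISS MISS HIT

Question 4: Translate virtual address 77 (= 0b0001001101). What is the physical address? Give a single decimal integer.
Answer: 1069

Derivation:
vaddr = 77 = 0b0001001101
Split: l1_idx=0, l2_idx=2, offset=13
L1[0] = 2
L2[2][2] = 33
paddr = 33 * 32 + 13 = 1069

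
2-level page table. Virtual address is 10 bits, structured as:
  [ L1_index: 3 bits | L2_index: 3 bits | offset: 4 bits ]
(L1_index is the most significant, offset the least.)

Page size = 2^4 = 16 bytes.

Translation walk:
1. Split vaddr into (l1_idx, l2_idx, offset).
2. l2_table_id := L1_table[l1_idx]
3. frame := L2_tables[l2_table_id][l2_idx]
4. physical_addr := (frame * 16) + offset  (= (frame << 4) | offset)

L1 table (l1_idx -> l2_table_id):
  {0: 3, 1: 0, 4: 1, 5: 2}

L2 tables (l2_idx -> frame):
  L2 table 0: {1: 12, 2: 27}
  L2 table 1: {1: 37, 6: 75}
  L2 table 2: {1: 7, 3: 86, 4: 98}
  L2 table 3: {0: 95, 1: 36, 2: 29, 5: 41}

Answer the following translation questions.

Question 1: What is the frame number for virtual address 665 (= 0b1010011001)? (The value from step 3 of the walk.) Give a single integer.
Answer: 7

Derivation:
vaddr = 665: l1_idx=5, l2_idx=1
L1[5] = 2; L2[2][1] = 7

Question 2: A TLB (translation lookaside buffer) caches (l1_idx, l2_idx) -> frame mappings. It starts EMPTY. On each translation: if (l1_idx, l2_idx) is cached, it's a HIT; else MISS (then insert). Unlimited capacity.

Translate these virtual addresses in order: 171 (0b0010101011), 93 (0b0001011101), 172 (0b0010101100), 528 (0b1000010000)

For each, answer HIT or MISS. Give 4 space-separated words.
Answer: MISS MISS HIT MISS

Derivation:
vaddr=171: (1,2) not in TLB -> MISS, insert
vaddr=93: (0,5) not in TLB -> MISS, insert
vaddr=172: (1,2) in TLB -> HIT
vaddr=528: (4,1) not in TLB -> MISS, insert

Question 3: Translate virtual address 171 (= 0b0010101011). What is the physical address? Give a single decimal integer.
vaddr = 171 = 0b0010101011
Split: l1_idx=1, l2_idx=2, offset=11
L1[1] = 0
L2[0][2] = 27
paddr = 27 * 16 + 11 = 443

Answer: 443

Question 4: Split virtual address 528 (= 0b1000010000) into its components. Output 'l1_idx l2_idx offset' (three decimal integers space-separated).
Answer: 4 1 0

Derivation:
vaddr = 528 = 0b1000010000
  top 3 bits -> l1_idx = 4
  next 3 bits -> l2_idx = 1
  bottom 4 bits -> offset = 0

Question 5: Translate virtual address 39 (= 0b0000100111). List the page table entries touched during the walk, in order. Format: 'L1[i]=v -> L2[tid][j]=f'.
Answer: L1[0]=3 -> L2[3][2]=29

Derivation:
vaddr = 39 = 0b0000100111
Split: l1_idx=0, l2_idx=2, offset=7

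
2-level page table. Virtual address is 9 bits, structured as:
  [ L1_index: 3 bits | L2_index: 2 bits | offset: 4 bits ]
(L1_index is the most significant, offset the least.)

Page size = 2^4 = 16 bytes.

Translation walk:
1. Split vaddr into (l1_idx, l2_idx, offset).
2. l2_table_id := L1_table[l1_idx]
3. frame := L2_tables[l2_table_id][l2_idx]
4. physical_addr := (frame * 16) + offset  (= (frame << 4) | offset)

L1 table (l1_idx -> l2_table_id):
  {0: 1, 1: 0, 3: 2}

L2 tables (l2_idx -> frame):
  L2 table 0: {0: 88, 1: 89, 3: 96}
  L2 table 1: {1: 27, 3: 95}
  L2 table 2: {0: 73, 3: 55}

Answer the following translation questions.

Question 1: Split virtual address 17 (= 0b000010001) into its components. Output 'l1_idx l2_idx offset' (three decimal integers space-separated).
Answer: 0 1 1

Derivation:
vaddr = 17 = 0b000010001
  top 3 bits -> l1_idx = 0
  next 2 bits -> l2_idx = 1
  bottom 4 bits -> offset = 1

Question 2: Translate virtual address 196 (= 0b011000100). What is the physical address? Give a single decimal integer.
Answer: 1172

Derivation:
vaddr = 196 = 0b011000100
Split: l1_idx=3, l2_idx=0, offset=4
L1[3] = 2
L2[2][0] = 73
paddr = 73 * 16 + 4 = 1172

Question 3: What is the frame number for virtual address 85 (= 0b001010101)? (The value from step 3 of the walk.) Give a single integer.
vaddr = 85: l1_idx=1, l2_idx=1
L1[1] = 0; L2[0][1] = 89

Answer: 89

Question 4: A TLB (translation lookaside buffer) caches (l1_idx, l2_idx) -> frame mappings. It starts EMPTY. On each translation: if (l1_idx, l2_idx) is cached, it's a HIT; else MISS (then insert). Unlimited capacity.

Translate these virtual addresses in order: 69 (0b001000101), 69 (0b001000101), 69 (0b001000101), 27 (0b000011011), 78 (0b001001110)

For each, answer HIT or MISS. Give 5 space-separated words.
vaddr=69: (1,0) not in TLB -> MISS, insert
vaddr=69: (1,0) in TLB -> HIT
vaddr=69: (1,0) in TLB -> HIT
vaddr=27: (0,1) not in TLB -> MISS, insert
vaddr=78: (1,0) in TLB -> HIT

Answer: MISS HIT HIT MISS HIT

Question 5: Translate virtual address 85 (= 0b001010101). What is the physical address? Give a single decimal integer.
Answer: 1429

Derivation:
vaddr = 85 = 0b001010101
Split: l1_idx=1, l2_idx=1, offset=5
L1[1] = 0
L2[0][1] = 89
paddr = 89 * 16 + 5 = 1429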